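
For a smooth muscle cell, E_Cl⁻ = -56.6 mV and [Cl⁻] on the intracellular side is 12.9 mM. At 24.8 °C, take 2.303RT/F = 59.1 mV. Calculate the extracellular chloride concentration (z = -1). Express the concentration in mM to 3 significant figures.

117 mM

Nernst: E = (59.1/-1) · log₁₀([out]/[in]), so log₁₀([out]/[in]) = -56.6 × -1 / 59.1 = 0.9577.
[out]/[in] = 10^(0.9577) = 9.072.
[out] = 9.072 × 12.9 = 117 mM.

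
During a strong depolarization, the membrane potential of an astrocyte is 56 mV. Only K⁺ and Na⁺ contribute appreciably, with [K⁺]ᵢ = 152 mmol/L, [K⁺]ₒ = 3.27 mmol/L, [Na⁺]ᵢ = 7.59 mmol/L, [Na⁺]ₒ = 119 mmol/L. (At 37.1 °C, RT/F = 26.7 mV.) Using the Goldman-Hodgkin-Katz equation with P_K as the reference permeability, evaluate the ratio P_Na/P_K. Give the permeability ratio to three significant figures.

Let α = P_Na/P_K. GHK: Vm = 26.7·ln[(Kₒ + α·Naₒ)/(Kᵢ + α·Naᵢ)].
e^(Vm/26.7) = e^(56.0/26.7) = 8.1448
So 8.1448·(Kᵢ + α·Naᵢ) = Kₒ + α·Naₒ → α = (8.1448·152.0 − 3.27) / (119.0 − 8.1448·7.59)
α = (1238 − 3.27) / (119.0 − 61.82) = 1235/57.18 = 21.59

21.6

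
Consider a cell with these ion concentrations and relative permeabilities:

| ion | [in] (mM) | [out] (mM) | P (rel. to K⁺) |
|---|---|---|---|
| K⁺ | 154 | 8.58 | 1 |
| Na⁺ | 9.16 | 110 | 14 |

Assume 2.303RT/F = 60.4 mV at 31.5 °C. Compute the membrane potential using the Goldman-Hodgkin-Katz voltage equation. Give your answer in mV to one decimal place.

Vm = 60.4 · log₁₀[(Σ P·[cation]ₒ + Σ P·[anion]ᵢ) / (Σ P·[cation]ᵢ + Σ P·[anion]ₒ)]
Numerator = 1×8.58 + 14×110 = 1549
Denominator = 1×154 + 14×9.16 = 282.2
Vm = 60.4 · log₁₀(5.4867) = 60.4 × (0.7393) = 44.65 mV

44.7 mV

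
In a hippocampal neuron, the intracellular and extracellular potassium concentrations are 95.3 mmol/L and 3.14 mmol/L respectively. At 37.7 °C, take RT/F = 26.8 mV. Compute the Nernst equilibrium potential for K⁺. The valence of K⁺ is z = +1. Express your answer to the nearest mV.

E = (26.8/z) · ln([K⁺]_out/[K⁺]_in) with z = +1.
= (26.8/1) · ln(3.14/95.3) = 26.80 · ln(0.03295)
= 26.80 · (-3.4128) = -91.46 mV

-91 mV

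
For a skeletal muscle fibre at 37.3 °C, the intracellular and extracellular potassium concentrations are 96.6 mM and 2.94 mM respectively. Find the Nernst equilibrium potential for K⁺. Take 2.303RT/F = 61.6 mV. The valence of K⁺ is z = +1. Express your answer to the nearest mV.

E = (61.6/z) · log₁₀([K⁺]_out/[K⁺]_in) with z = +1.
= (61.6/1) · log₁₀(2.94/96.6) = 61.60 · log₁₀(0.03043)
= 61.60 · (-1.5166) = -93.42 mV

-93 mV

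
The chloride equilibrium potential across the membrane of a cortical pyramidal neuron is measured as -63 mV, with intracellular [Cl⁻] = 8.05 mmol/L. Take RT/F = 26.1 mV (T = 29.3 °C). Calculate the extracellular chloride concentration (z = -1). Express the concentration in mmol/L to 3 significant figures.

90.0 mmol/L

Nernst: E = (26.1/-1) · ln([out]/[in]), so ln([out]/[in]) = -63.0 × -1 / 26.1 = 2.4138.
[out]/[in] = e^(2.4138) = 11.18.
[out] = 11.18 × 8.05 = 89.97 mmol/L.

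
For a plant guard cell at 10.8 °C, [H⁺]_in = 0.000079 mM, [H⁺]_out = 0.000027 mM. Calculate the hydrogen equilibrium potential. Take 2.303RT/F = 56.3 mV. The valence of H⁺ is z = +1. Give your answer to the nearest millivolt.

E = (56.3/z) · log₁₀([H⁺]_out/[H⁺]_in) with z = +1.
= (56.3/1) · log₁₀(0.000027/0.000079) = 56.30 · log₁₀(0.3418)
= 56.30 · (-0.4663) = -26.25 mV

-26 mV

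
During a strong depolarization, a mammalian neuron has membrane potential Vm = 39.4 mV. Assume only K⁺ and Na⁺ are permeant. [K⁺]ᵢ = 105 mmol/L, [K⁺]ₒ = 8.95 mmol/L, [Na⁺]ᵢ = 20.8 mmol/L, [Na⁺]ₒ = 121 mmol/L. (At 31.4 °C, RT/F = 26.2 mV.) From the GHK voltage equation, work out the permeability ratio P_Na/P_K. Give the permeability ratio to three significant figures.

16.9

Let α = P_Na/P_K. GHK: Vm = 26.2·ln[(Kₒ + α·Naₒ)/(Kᵢ + α·Naᵢ)].
e^(Vm/26.2) = e^(39.4/26.2) = 4.4988
So 4.4988·(Kᵢ + α·Naᵢ) = Kₒ + α·Naₒ → α = (4.4988·105.0 − 8.95) / (121.0 − 4.4988·20.8)
α = (472.4 − 8.95) / (121.0 − 93.58) = 463.4/27.42 = 16.9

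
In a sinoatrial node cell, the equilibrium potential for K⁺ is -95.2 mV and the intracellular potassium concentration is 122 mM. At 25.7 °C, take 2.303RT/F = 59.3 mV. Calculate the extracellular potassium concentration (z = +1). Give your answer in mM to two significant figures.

Nernst: E = (59.3/1) · log₁₀([out]/[in]), so log₁₀([out]/[in]) = -95.2 × 1 / 59.3 = -1.6054.
[out]/[in] = 10^(-1.6054) = 0.02481.
[out] = 0.02481 × 122 = 3.027 mM.

3.0 mM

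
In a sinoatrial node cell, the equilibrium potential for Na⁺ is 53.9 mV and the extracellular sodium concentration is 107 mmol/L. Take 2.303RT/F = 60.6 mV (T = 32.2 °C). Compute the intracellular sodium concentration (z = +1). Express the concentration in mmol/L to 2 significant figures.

Nernst: E = (60.6/1) · log₁₀([out]/[in]), so log₁₀([out]/[in]) = 53.9 × 1 / 60.6 = 0.8894.
[out]/[in] = 10^(0.8894) = 7.752.
[in] = 107 / 7.752 = 13.8 mmol/L.

14 mmol/L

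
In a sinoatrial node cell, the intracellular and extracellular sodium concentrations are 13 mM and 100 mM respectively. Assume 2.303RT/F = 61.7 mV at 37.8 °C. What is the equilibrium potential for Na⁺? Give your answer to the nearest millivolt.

E = (61.7/z) · log₁₀([Na⁺]_out/[Na⁺]_in) with z = +1.
= (61.7/1) · log₁₀(100/13) = 61.70 · log₁₀(7.692)
= 61.70 · (0.8861) = 54.67 mV

55 mV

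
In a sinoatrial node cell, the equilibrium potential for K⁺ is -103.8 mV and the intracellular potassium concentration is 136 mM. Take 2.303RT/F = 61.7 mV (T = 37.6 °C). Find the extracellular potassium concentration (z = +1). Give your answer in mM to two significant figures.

Nernst: E = (61.7/1) · log₁₀([out]/[in]), so log₁₀([out]/[in]) = -103.8 × 1 / 61.7 = -1.6823.
[out]/[in] = 10^(-1.6823) = 0.02078.
[out] = 0.02078 × 136 = 2.826 mM.

2.8 mM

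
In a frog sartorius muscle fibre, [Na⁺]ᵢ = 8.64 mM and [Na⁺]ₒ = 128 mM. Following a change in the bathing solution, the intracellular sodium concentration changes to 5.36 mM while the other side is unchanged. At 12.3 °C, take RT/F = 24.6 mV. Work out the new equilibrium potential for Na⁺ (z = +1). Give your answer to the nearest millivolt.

78 mV

After the shift: [Na⁺]_out = 128, [Na⁺]_in = 5.36 mM.
E_new = (24.6/1)·ln(128/5.36) = 24.60 · (3.1731) = 78.06 mV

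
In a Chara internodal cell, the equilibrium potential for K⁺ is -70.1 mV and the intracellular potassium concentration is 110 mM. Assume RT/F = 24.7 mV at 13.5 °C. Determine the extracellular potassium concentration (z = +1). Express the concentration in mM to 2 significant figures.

6.4 mM

Nernst: E = (24.7/1) · ln([out]/[in]), so ln([out]/[in]) = -70.1 × 1 / 24.7 = -2.8381.
[out]/[in] = e^(-2.8381) = 0.05854.
[out] = 0.05854 × 110 = 6.439 mM.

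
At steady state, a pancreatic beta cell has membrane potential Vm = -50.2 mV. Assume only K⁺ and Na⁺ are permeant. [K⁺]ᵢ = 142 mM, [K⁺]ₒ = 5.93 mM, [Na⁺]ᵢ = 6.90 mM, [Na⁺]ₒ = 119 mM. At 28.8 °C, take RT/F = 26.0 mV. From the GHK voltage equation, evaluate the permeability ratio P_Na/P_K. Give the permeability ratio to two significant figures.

Let α = P_Na/P_K. GHK: Vm = 26.0·ln[(Kₒ + α·Naₒ)/(Kᵢ + α·Naᵢ)].
e^(Vm/26.0) = e^(-50.2/26.0) = 0.14504
So 0.14504·(Kᵢ + α·Naᵢ) = Kₒ + α·Naₒ → α = (0.14504·142.0 − 5.93) / (119.0 − 0.14504·6.9)
α = (20.6 − 5.93) / (119.0 − 1.001) = 14.67/118 = 0.1243

0.12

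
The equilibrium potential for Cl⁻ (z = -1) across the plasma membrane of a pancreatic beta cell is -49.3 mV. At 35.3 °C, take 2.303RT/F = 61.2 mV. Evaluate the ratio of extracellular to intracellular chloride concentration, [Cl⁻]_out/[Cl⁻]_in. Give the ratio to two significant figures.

log₁₀([out]/[in]) = E·z/(61.2) = -49.3 × -1 / 61.2 = 0.8056
[out]/[in] = 10^(0.8056) = 6.391

6.4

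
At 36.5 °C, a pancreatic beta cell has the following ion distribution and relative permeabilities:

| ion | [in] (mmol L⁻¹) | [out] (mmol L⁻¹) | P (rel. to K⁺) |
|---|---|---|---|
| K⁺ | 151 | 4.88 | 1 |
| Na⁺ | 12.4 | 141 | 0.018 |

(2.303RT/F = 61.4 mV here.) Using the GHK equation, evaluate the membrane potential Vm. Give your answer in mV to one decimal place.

-80.4 mV

Vm = 61.4 · log₁₀[(Σ P·[cation]ₒ + Σ P·[anion]ᵢ) / (Σ P·[cation]ᵢ + Σ P·[anion]ₒ)]
Numerator = 1×4.88 + 0.018×141 = 7.418
Denominator = 1×151 + 0.018×12.4 = 151.2
Vm = 61.4 · log₁₀(0.049053) = 61.4 × (-1.3093) = -80.39 mV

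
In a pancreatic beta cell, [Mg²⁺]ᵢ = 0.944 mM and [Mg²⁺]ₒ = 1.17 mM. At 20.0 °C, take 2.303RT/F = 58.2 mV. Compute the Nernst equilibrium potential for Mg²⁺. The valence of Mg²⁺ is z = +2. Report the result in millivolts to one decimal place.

E = (58.2/z) · log₁₀([Mg²⁺]_out/[Mg²⁺]_in) with z = +2.
= (58.2/2) · log₁₀(1.17/0.944) = 29.10 · log₁₀(1.239)
= 29.10 · (0.0932) = 2.71 mV

2.7 mV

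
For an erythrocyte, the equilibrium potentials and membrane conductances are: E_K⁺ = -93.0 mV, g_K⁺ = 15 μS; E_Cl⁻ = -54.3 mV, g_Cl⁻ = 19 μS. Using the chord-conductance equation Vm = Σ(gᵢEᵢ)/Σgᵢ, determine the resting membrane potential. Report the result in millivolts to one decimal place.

-71.4 mV

Σ gᵢEᵢ = 15·(-93.0) + 19·(-54.3) = -2426.70
Σ gᵢ = 15 + 19 = 34
Vm = -2426.70 / 34 = -71.37 mV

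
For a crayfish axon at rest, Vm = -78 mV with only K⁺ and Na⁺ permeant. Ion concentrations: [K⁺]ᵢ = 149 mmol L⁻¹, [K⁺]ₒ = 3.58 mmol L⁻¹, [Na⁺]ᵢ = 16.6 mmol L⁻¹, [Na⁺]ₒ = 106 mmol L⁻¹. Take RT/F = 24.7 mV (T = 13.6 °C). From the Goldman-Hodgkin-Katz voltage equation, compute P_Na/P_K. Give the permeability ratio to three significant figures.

0.0262

Let α = P_Na/P_K. GHK: Vm = 24.7·ln[(Kₒ + α·Naₒ)/(Kᵢ + α·Naᵢ)].
e^(Vm/24.7) = e^(-78.0/24.7) = 0.042515
So 0.042515·(Kᵢ + α·Naᵢ) = Kₒ + α·Naₒ → α = (0.042515·149.0 − 3.58) / (106.0 − 0.042515·16.6)
α = (6.335 − 3.58) / (106.0 − 0.7058) = 2.755/105.3 = 0.02616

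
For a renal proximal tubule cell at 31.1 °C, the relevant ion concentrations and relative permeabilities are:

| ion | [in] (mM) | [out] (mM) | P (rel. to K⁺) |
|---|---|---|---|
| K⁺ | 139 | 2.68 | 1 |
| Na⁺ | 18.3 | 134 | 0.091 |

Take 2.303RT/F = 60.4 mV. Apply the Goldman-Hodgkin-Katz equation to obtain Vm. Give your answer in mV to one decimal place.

Vm = 60.4 · log₁₀[(Σ P·[cation]ₒ + Σ P·[anion]ᵢ) / (Σ P·[cation]ᵢ + Σ P·[anion]ₒ)]
Numerator = 1×2.68 + 0.091×134 = 14.87
Denominator = 1×139 + 0.091×18.3 = 140.7
Vm = 60.4 · log₁₀(0.10574) = 60.4 × (-0.9758) = -58.94 mV

-58.9 mV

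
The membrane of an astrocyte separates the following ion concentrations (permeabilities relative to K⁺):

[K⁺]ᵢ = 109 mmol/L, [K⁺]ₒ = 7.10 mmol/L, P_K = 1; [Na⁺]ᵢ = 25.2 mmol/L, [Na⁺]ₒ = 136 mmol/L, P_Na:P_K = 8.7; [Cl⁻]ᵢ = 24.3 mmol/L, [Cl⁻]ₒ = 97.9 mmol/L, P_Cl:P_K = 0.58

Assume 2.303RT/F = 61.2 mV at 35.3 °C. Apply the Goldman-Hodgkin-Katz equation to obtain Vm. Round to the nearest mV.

Vm = 61.2 · log₁₀[(Σ P·[cation]ₒ + Σ P·[anion]ᵢ) / (Σ P·[cation]ᵢ + Σ P·[anion]ₒ)]
Numerator = 1×7.10 + 8.7×136 + 0.58×24.3 = 1204
Denominator = 1×109 + 8.7×25.2 + 0.58×97.9 = 385
Vm = 61.2 · log₁₀(3.1281) = 61.2 × (0.4953) = 30.31 mV

30 mV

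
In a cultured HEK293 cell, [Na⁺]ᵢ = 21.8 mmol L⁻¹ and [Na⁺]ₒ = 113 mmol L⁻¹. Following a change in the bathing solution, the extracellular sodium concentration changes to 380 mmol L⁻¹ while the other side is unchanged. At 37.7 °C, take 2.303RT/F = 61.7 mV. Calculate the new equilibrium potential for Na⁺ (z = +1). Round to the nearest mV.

After the shift: [Na⁺]_out = 380, [Na⁺]_in = 21.8 mmol L⁻¹.
E_new = (61.7/1)·log₁₀(380/21.8) = 61.70 · (1.2413) = 76.59 mV

77 mV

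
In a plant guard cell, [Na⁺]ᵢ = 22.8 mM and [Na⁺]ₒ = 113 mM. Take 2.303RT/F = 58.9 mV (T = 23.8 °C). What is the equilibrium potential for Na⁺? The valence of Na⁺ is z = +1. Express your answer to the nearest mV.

41 mV

E = (58.9/z) · log₁₀([Na⁺]_out/[Na⁺]_in) with z = +1.
= (58.9/1) · log₁₀(113/22.8) = 58.90 · log₁₀(4.956)
= 58.90 · (0.6951) = 40.94 mV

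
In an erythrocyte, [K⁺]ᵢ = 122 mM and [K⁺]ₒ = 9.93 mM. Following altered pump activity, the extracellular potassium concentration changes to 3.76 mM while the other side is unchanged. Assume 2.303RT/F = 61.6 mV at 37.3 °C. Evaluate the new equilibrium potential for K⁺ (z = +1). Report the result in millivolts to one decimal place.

-93.1 mV

After the shift: [K⁺]_out = 3.76, [K⁺]_in = 122 mM.
E_new = (61.6/1)·log₁₀(3.76/122) = 61.60 · (-1.5112) = -93.09 mV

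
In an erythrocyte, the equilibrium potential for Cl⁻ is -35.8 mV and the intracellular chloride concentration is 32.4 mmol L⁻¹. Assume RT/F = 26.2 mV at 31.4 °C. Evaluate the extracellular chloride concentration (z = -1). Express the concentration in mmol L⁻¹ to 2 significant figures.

130 mmol L⁻¹

Nernst: E = (26.2/-1) · ln([out]/[in]), so ln([out]/[in]) = -35.8 × -1 / 26.2 = 1.3664.
[out]/[in] = e^(1.3664) = 3.921.
[out] = 3.921 × 32.4 = 127 mmol L⁻¹.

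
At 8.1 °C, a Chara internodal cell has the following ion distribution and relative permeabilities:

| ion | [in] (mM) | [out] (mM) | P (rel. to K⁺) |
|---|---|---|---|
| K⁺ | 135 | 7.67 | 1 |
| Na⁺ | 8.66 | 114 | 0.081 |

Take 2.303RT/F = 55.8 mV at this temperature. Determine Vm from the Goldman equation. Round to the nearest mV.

-50 mV

Vm = 55.8 · log₁₀[(Σ P·[cation]ₒ + Σ P·[anion]ᵢ) / (Σ P·[cation]ᵢ + Σ P·[anion]ₒ)]
Numerator = 1×7.67 + 0.081×114 = 16.9
Denominator = 1×135 + 0.081×8.66 = 135.7
Vm = 55.8 · log₁₀(0.12457) = 55.8 × (-0.9046) = -50.48 mV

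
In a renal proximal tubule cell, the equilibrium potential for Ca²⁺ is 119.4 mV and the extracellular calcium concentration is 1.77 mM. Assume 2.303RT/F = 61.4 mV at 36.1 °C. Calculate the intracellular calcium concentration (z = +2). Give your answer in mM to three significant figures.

0.000228 mM

Nernst: E = (61.4/2) · log₁₀([out]/[in]), so log₁₀([out]/[in]) = 119.4 × 2 / 61.4 = 3.8893.
[out]/[in] = 10^(3.8893) = 7749.
[in] = 1.77 / 7749 = 0.0002284 mM.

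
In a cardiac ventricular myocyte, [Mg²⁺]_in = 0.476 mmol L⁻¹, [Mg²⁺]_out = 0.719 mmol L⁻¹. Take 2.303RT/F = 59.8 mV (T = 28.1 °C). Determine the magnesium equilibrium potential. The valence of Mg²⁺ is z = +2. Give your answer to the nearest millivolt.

5 mV

E = (59.8/z) · log₁₀([Mg²⁺]_out/[Mg²⁺]_in) with z = +2.
= (59.8/2) · log₁₀(0.719/0.476) = 29.90 · log₁₀(1.511)
= 29.90 · (0.1791) = 5.36 mV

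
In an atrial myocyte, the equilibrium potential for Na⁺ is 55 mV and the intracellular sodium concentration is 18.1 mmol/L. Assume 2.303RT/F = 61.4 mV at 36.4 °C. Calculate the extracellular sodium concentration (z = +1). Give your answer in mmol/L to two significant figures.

Nernst: E = (61.4/1) · log₁₀([out]/[in]), so log₁₀([out]/[in]) = 55.0 × 1 / 61.4 = 0.8958.
[out]/[in] = 10^(0.8958) = 7.866.
[out] = 7.866 × 18.1 = 142.4 mmol/L.

140 mmol/L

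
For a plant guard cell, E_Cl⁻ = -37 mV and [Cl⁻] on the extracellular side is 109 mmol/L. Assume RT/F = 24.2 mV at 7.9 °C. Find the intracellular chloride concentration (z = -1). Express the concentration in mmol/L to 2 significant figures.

Nernst: E = (24.2/-1) · ln([out]/[in]), so ln([out]/[in]) = -37.0 × -1 / 24.2 = 1.5289.
[out]/[in] = e^(1.5289) = 4.613.
[in] = 109 / 4.613 = 23.63 mmol/L.

24 mmol/L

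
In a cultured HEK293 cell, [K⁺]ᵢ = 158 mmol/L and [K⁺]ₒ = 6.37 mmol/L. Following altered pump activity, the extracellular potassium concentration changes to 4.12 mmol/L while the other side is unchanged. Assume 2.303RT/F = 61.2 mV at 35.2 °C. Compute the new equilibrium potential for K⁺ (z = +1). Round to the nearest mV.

After the shift: [K⁺]_out = 4.12, [K⁺]_in = 158 mmol/L.
E_new = (61.2/1)·log₁₀(4.12/158) = 61.20 · (-1.5838) = -96.93 mV

-97 mV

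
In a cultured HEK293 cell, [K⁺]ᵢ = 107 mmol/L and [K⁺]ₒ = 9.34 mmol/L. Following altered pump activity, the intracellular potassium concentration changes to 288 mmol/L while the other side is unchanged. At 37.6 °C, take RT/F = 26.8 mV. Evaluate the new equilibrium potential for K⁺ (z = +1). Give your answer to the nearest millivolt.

-92 mV

After the shift: [K⁺]_out = 9.34, [K⁺]_in = 288 mmol/L.
E_new = (26.8/1)·ln(9.34/288) = 26.80 · (-3.4287) = -91.89 mV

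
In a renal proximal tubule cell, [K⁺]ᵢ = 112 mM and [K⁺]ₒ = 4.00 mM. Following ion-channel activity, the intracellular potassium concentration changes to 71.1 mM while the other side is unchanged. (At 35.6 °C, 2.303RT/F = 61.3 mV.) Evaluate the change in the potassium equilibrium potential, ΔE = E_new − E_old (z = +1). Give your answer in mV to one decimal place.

E_old = (61.3/1)·log₁₀(4.00/112) = -88.71 mV
E_new = (61.3/1)·log₁₀(4.00/71.1) = -76.61 mV
ΔE = -76.61 − (-88.71) = 12.10 mV

12.1 mV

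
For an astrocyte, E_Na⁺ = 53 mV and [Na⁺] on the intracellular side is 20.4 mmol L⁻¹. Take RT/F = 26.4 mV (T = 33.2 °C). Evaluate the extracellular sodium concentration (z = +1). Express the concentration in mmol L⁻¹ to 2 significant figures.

150 mmol L⁻¹

Nernst: E = (26.4/1) · ln([out]/[in]), so ln([out]/[in]) = 53.0 × 1 / 26.4 = 2.0076.
[out]/[in] = e^(2.0076) = 7.445.
[out] = 7.445 × 20.4 = 151.9 mmol L⁻¹.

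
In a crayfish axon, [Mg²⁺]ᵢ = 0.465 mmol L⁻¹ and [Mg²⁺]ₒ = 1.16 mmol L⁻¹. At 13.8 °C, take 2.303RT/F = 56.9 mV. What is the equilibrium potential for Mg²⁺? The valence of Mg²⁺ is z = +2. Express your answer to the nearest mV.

E = (56.9/z) · log₁₀([Mg²⁺]_out/[Mg²⁺]_in) with z = +2.
= (56.9/2) · log₁₀(1.16/0.465) = 28.45 · log₁₀(2.495)
= 28.45 · (0.3970) = 11.29 mV

11 mV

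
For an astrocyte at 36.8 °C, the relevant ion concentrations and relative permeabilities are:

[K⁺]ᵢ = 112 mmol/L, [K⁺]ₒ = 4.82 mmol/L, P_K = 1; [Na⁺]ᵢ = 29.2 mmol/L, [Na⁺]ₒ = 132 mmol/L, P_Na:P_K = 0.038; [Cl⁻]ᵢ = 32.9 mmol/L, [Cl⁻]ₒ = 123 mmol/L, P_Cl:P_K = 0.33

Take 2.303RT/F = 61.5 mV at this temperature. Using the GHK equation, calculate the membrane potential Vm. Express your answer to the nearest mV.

Vm = 61.5 · log₁₀[(Σ P·[cation]ₒ + Σ P·[anion]ᵢ) / (Σ P·[cation]ᵢ + Σ P·[anion]ₒ)]
Numerator = 1×4.82 + 0.038×132 + 0.33×32.9 = 20.69
Denominator = 1×112 + 0.038×29.2 + 0.33×123 = 153.7
Vm = 61.5 · log₁₀(0.13463) = 61.5 × (-0.8708) = -53.56 mV

-54 mV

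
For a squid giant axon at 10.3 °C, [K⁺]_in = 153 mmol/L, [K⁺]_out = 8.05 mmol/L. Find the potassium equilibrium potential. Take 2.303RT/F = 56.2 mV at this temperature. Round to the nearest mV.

-72 mV

E = (56.2/z) · log₁₀([K⁺]_out/[K⁺]_in) with z = +1.
= (56.2/1) · log₁₀(8.05/153) = 56.20 · log₁₀(0.05261)
= 56.20 · (-1.2789) = -71.87 mV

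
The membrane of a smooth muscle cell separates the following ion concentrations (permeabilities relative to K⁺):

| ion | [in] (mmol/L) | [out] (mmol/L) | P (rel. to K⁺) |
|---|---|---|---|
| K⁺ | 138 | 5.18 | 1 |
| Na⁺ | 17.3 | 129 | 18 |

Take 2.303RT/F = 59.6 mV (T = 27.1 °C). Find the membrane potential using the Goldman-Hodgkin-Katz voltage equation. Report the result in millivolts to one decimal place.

42.6 mV

Vm = 59.6 · log₁₀[(Σ P·[cation]ₒ + Σ P·[anion]ᵢ) / (Σ P·[cation]ᵢ + Σ P·[anion]ₒ)]
Numerator = 1×5.18 + 18×129 = 2327
Denominator = 1×138 + 18×17.3 = 449.4
Vm = 59.6 · log₁₀(5.1784) = 59.6 × (0.7142) = 42.57 mV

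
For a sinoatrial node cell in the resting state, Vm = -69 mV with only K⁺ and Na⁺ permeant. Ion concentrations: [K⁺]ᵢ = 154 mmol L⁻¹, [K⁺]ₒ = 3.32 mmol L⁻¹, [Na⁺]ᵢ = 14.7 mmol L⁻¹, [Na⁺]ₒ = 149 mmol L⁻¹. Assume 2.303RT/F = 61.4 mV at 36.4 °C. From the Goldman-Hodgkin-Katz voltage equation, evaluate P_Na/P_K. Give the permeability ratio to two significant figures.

Let α = P_Na/P_K. GHK: Vm = 61.4·log₁₀[(Kₒ + α·Naₒ)/(Kᵢ + α·Naᵢ)].
10^(Vm/61.4) = 10^(-69.0/61.4) = 0.075201
So 0.075201·(Kᵢ + α·Naᵢ) = Kₒ + α·Naₒ → α = (0.075201·154.0 − 3.32) / (149.0 − 0.075201·14.7)
α = (11.58 − 3.32) / (149.0 − 1.105) = 8.261/147.9 = 0.05586

0.056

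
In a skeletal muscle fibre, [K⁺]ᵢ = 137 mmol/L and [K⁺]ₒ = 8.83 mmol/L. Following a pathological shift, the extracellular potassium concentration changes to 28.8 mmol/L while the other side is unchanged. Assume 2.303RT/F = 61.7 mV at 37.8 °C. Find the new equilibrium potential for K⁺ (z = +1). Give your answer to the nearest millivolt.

After the shift: [K⁺]_out = 28.8, [K⁺]_in = 137 mmol/L.
E_new = (61.7/1)·log₁₀(28.8/137) = 61.70 · (-0.6773) = -41.79 mV

-42 mV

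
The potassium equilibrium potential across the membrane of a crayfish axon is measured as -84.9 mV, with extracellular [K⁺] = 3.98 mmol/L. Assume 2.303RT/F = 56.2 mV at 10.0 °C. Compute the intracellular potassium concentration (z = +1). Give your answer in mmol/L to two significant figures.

130 mmol/L

Nernst: E = (56.2/1) · log₁₀([out]/[in]), so log₁₀([out]/[in]) = -84.9 × 1 / 56.2 = -1.5107.
[out]/[in] = 10^(-1.5107) = 0.03085.
[in] = 3.98 / 0.03085 = 129 mmol/L.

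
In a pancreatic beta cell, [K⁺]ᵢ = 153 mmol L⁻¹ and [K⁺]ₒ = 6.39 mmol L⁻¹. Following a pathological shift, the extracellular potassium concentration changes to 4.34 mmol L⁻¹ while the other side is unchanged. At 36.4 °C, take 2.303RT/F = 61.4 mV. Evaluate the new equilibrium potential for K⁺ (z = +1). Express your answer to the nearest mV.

-95 mV

After the shift: [K⁺]_out = 4.34, [K⁺]_in = 153 mmol L⁻¹.
E_new = (61.4/1)·log₁₀(4.34/153) = 61.40 · (-1.5472) = -95.00 mV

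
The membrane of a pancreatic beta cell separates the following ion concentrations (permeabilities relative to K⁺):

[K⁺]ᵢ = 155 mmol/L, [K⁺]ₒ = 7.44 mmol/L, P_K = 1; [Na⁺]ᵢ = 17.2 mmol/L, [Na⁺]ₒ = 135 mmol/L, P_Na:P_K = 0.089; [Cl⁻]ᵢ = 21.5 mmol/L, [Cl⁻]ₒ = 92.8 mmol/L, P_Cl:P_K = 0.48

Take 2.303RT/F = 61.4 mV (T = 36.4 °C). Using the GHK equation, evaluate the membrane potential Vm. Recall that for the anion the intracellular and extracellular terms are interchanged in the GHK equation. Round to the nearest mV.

Vm = 61.4 · log₁₀[(Σ P·[cation]ₒ + Σ P·[anion]ᵢ) / (Σ P·[cation]ᵢ + Σ P·[anion]ₒ)]
Numerator = 1×7.44 + 0.089×135 + 0.48×21.5 = 29.77
Denominator = 1×155 + 0.089×17.2 + 0.48×92.8 = 201.1
Vm = 61.4 · log₁₀(0.14808) = 61.4 × (-0.8295) = -50.93 mV

-51 mV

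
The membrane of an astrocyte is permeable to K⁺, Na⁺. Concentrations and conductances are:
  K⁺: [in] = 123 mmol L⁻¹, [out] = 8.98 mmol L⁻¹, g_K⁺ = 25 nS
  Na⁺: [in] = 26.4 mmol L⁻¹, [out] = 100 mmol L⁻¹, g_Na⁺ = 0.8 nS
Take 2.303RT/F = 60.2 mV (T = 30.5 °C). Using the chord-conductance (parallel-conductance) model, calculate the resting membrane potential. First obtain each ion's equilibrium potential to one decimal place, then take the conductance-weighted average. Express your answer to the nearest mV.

E_K⁺ = (60.2/1)·log₁₀(8.98/123) = -68.4 mV
E_Na⁺ = (60.2/1)·log₁₀(100/26.4) = 34.8 mV
Vm = (Σ gᵢEᵢ)/(Σ gᵢ) = (25·-68.4 + 0.8·34.8) / (25 + 0.8)
= -1682.16 / 25.8 = -65.20 mV

-65 mV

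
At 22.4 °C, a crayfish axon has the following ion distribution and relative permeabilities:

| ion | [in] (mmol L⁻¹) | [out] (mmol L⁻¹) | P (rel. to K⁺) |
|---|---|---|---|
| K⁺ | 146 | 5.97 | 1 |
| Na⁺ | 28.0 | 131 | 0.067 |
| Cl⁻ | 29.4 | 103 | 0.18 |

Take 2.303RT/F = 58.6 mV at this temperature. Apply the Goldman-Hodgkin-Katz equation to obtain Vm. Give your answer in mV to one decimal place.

Vm = 58.6 · log₁₀[(Σ P·[cation]ₒ + Σ P·[anion]ᵢ) / (Σ P·[cation]ᵢ + Σ P·[anion]ₒ)]
Numerator = 1×5.97 + 0.067×131 + 0.18×29.4 = 20.04
Denominator = 1×146 + 0.067×28.0 + 0.18×103 = 166.4
Vm = 58.6 · log₁₀(0.12042) = 58.6 × (-0.9193) = -53.87 mV

-53.9 mV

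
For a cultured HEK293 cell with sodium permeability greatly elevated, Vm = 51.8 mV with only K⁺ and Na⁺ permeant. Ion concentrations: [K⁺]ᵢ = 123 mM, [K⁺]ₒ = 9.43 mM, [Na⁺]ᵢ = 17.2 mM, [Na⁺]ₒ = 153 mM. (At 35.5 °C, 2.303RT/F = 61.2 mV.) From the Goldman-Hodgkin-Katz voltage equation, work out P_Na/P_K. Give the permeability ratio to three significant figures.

26.5

Let α = P_Na/P_K. GHK: Vm = 61.2·log₁₀[(Kₒ + α·Naₒ)/(Kᵢ + α·Naᵢ)].
10^(Vm/61.2) = 10^(51.8/61.2) = 7.0211
So 7.0211·(Kᵢ + α·Naᵢ) = Kₒ + α·Naₒ → α = (7.0211·123.0 − 9.43) / (153.0 − 7.0211·17.2)
α = (863.6 − 9.43) / (153.0 − 120.8) = 854.2/32.24 = 26.5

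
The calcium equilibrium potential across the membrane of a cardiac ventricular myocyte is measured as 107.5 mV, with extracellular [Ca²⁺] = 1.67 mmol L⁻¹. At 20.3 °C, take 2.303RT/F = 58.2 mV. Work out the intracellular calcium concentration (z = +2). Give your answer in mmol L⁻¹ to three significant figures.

Nernst: E = (58.2/2) · log₁₀([out]/[in]), so log₁₀([out]/[in]) = 107.5 × 2 / 58.2 = 3.6942.
[out]/[in] = 10^(3.6942) = 4945.
[in] = 1.67 / 4945 = 0.0003377 mmol L⁻¹.

0.000338 mmol L⁻¹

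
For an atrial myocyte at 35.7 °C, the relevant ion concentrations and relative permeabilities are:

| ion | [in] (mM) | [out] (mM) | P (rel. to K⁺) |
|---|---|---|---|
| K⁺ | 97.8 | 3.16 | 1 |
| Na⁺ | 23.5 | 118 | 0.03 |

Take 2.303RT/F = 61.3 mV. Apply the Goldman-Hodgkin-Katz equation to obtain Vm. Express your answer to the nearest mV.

Vm = 61.3 · log₁₀[(Σ P·[cation]ₒ + Σ P·[anion]ᵢ) / (Σ P·[cation]ᵢ + Σ P·[anion]ₒ)]
Numerator = 1×3.16 + 0.03×118 = 6.7
Denominator = 1×97.8 + 0.03×23.5 = 98.5
Vm = 61.3 · log₁₀(0.068017) = 61.3 × (-1.1674) = -71.56 mV

-72 mV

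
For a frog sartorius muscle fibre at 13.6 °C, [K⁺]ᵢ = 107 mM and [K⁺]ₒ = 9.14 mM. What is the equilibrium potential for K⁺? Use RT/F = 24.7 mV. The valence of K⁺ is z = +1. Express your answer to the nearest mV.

E = (24.7/z) · ln([K⁺]_out/[K⁺]_in) with z = +1.
= (24.7/1) · ln(9.14/107) = 24.70 · ln(0.08542)
= 24.70 · (-2.4602) = -60.77 mV

-61 mV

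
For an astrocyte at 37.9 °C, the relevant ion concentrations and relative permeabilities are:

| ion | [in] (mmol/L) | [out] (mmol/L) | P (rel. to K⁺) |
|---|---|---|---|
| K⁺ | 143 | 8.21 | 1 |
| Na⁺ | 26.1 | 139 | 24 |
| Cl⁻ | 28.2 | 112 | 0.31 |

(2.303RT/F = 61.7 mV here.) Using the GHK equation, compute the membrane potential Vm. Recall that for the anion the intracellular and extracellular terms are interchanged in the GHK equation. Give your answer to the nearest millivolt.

Vm = 61.7 · log₁₀[(Σ P·[cation]ₒ + Σ P·[anion]ᵢ) / (Σ P·[cation]ᵢ + Σ P·[anion]ₒ)]
Numerator = 1×8.21 + 24×139 + 0.31×28.2 = 3353
Denominator = 1×143 + 24×26.1 + 0.31×112 = 804.1
Vm = 61.7 · log₁₀(4.1697) = 61.7 × (0.6201) = 38.26 mV

38 mV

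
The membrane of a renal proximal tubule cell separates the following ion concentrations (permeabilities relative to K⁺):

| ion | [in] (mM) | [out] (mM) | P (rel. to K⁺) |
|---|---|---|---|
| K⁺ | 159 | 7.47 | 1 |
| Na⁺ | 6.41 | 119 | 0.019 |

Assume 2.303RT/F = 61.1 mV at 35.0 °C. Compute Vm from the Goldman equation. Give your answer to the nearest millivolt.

-74 mV

Vm = 61.1 · log₁₀[(Σ P·[cation]ₒ + Σ P·[anion]ᵢ) / (Σ P·[cation]ᵢ + Σ P·[anion]ₒ)]
Numerator = 1×7.47 + 0.019×119 = 9.731
Denominator = 1×159 + 0.019×6.41 = 159.1
Vm = 61.1 · log₁₀(0.061154) = 61.1 × (-1.2136) = -74.15 mV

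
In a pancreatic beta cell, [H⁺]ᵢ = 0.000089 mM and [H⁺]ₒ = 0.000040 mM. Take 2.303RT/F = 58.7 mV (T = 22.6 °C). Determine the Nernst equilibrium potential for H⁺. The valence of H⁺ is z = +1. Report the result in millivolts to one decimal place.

-20.4 mV

E = (58.7/z) · log₁₀([H⁺]_out/[H⁺]_in) with z = +1.
= (58.7/1) · log₁₀(0.000040/0.000089) = 58.70 · log₁₀(0.4494)
= 58.70 · (-0.3473) = -20.39 mV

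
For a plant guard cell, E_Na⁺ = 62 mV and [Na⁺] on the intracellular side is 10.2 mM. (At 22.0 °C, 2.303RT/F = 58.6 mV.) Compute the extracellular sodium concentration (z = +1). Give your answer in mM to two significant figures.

Nernst: E = (58.6/1) · log₁₀([out]/[in]), so log₁₀([out]/[in]) = 62.0 × 1 / 58.6 = 1.0580.
[out]/[in] = 10^(1.0580) = 11.43.
[out] = 11.43 × 10.2 = 116.6 mM.

120 mM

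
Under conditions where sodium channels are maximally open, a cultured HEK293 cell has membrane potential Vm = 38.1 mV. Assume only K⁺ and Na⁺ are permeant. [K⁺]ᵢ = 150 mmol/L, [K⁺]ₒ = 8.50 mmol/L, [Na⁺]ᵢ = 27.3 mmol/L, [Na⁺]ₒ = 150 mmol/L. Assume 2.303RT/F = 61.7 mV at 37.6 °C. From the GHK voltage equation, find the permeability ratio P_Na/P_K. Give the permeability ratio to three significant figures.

Let α = P_Na/P_K. GHK: Vm = 61.7·log₁₀[(Kₒ + α·Naₒ)/(Kᵢ + α·Naᵢ)].
10^(Vm/61.7) = 10^(38.1/61.7) = 4.1448
So 4.1448·(Kᵢ + α·Naᵢ) = Kₒ + α·Naₒ → α = (4.1448·150.0 − 8.5) / (150.0 − 4.1448·27.3)
α = (621.7 − 8.5) / (150.0 − 113.2) = 613.2/36.85 = 16.64

16.6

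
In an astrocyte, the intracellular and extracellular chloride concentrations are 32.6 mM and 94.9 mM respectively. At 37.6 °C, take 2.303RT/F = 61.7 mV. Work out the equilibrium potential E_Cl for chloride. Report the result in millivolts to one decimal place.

-28.6 mV

E = (61.7/z) · log₁₀([Cl⁻]_out/[Cl⁻]_in) with z = -1.
For an anion, dividing by z = -1 reverses the sign.
= (61.7/-1) · log₁₀(94.9/32.6) = -61.70 · log₁₀(2.911)
= -61.70 · (0.4640) = -28.63 mV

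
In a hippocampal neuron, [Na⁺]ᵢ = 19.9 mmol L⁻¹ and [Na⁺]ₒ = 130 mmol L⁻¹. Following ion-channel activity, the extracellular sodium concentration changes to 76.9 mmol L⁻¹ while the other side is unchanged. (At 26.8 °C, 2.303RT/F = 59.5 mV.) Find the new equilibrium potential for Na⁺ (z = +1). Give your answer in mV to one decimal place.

After the shift: [Na⁺]_out = 76.9, [Na⁺]_in = 19.9 mmol L⁻¹.
E_new = (59.5/1)·log₁₀(76.9/19.9) = 59.50 · (0.5871) = 34.93 mV

34.9 mV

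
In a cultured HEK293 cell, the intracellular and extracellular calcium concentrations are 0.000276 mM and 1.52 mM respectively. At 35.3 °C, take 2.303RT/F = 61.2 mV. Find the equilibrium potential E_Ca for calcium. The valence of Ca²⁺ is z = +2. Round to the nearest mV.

E = (61.2/z) · log₁₀([Ca²⁺]_out/[Ca²⁺]_in) with z = +2.
= (61.2/2) · log₁₀(1.52/0.000276) = 30.60 · log₁₀(5507)
= 30.60 · (3.7409) = 114.47 mV

114 mV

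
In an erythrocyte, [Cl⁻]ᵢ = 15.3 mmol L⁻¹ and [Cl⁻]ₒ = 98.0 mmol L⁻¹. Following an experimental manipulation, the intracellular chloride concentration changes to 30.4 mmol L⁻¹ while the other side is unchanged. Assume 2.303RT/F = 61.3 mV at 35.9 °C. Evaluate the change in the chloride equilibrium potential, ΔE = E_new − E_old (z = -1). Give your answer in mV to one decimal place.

18.3 mV

E_old = (61.3/-1)·log₁₀(98.0/15.3) = -49.44 mV
E_new = (61.3/-1)·log₁₀(98.0/30.4) = -31.16 mV
ΔE = -31.16 − (-49.44) = 18.28 mV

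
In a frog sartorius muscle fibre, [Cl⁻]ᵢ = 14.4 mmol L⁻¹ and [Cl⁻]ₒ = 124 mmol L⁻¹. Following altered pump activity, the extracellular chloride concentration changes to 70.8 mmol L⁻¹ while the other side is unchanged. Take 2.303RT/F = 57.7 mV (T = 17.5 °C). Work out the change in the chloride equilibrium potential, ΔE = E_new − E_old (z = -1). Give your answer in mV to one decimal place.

E_old = (57.7/-1)·log₁₀(124/14.4) = -53.95 mV
E_new = (57.7/-1)·log₁₀(70.8/14.4) = -39.91 mV
ΔE = -39.91 − (-53.95) = 14.04 mV

14.0 mV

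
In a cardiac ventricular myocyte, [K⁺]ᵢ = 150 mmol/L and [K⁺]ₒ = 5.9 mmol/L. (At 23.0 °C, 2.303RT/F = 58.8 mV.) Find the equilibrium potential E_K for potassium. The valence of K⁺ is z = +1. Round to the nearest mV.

E = (58.8/z) · log₁₀([K⁺]_out/[K⁺]_in) with z = +1.
= (58.8/1) · log₁₀(5.9/150) = 58.80 · log₁₀(0.03933)
= 58.80 · (-1.4052) = -82.63 mV

-83 mV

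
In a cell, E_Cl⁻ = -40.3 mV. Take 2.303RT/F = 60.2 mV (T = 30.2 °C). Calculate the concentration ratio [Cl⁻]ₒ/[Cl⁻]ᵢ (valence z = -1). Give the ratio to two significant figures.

4.7

log₁₀([out]/[in]) = E·z/(60.2) = -40.3 × -1 / 60.2 = 0.6694
[out]/[in] = 10^(0.6694) = 4.671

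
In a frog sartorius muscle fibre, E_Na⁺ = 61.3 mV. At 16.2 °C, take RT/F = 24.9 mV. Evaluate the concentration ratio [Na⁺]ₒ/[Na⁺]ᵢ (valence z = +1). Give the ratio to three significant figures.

ln([out]/[in]) = E·z/(24.9) = 61.3 × 1 / 24.9 = 2.4618
[out]/[in] = e^(2.4618) = 11.73

11.7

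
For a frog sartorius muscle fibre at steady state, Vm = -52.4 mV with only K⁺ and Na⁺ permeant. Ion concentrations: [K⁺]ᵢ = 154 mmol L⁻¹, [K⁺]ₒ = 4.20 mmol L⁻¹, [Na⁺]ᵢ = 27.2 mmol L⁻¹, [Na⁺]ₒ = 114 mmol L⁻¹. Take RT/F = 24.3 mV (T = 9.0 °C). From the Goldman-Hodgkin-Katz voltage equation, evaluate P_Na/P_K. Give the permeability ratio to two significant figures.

Let α = P_Na/P_K. GHK: Vm = 24.3·ln[(Kₒ + α·Naₒ)/(Kᵢ + α·Naᵢ)].
e^(Vm/24.3) = e^(-52.4/24.3) = 0.11574
So 0.11574·(Kᵢ + α·Naᵢ) = Kₒ + α·Naₒ → α = (0.11574·154.0 − 4.2) / (114.0 − 0.11574·27.2)
α = (17.82 − 4.2) / (114.0 − 3.148) = 13.62/110.9 = 0.1229

0.12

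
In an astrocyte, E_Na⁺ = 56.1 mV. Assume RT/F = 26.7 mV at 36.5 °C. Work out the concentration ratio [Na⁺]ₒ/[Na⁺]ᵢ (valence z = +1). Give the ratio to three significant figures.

ln([out]/[in]) = E·z/(26.7) = 56.1 × 1 / 26.7 = 2.1011
[out]/[in] = e^(2.1011) = 8.175

8.18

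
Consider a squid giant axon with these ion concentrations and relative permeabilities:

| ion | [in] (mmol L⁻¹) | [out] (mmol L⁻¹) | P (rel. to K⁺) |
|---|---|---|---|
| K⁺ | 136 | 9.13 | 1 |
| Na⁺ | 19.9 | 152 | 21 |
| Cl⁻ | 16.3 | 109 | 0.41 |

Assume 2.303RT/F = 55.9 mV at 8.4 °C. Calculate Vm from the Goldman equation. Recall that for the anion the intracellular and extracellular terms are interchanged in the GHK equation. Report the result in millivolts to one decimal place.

40.8 mV

Vm = 55.9 · log₁₀[(Σ P·[cation]ₒ + Σ P·[anion]ᵢ) / (Σ P·[cation]ᵢ + Σ P·[anion]ₒ)]
Numerator = 1×9.13 + 21×152 + 0.41×16.3 = 3208
Denominator = 1×136 + 21×19.9 + 0.41×109 = 598.6
Vm = 55.9 · log₁₀(5.3589) = 55.9 × (0.7291) = 40.76 mV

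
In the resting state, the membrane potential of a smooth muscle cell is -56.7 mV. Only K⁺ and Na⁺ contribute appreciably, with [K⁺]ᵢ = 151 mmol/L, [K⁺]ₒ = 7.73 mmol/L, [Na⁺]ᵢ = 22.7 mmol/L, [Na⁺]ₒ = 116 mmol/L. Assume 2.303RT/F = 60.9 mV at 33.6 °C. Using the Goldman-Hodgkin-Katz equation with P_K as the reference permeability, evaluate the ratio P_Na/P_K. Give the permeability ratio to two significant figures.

Let α = P_Na/P_K. GHK: Vm = 60.9·log₁₀[(Kₒ + α·Naₒ)/(Kᵢ + α·Naᵢ)].
10^(Vm/60.9) = 10^(-56.7/60.9) = 0.11721
So 0.11721·(Kᵢ + α·Naᵢ) = Kₒ + α·Naₒ → α = (0.11721·151.0 − 7.73) / (116.0 − 0.11721·22.7)
α = (17.7 − 7.73) / (116.0 − 2.661) = 9.969/113.3 = 0.08795

0.088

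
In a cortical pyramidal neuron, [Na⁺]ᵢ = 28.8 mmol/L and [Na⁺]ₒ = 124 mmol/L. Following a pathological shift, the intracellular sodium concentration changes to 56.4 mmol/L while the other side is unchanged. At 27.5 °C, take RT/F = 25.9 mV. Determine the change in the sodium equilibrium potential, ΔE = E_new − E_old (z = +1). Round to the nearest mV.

-17 mV

E_old = (25.9/1)·ln(124/28.8) = 37.81 mV
E_new = (25.9/1)·ln(124/56.4) = 20.40 mV
ΔE = 20.40 − (37.81) = -17.41 mV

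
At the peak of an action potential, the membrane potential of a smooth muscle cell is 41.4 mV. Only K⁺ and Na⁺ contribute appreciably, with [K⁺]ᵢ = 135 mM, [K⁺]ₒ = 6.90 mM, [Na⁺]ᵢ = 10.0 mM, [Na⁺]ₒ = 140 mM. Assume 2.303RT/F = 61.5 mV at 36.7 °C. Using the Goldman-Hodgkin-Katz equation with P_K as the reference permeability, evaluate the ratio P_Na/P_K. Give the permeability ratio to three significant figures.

6.77

Let α = P_Na/P_K. GHK: Vm = 61.5·log₁₀[(Kₒ + α·Naₒ)/(Kᵢ + α·Naᵢ)].
10^(Vm/61.5) = 10^(41.4/61.5) = 4.7116
So 4.7116·(Kᵢ + α·Naᵢ) = Kₒ + α·Naₒ → α = (4.7116·135.0 − 6.9) / (140.0 − 4.7116·10.0)
α = (636.1 − 6.9) / (140.0 − 47.12) = 629.2/92.88 = 6.774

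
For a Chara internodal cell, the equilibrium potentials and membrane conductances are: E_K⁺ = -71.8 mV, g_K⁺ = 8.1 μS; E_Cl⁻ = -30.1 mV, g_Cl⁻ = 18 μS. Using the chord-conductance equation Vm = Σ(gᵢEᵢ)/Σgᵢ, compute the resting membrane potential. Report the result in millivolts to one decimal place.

-43.0 mV

Σ gᵢEᵢ = 8.1·(-71.8) + 18·(-30.1) = -1123.38
Σ gᵢ = 8.1 + 18 = 26.1
Vm = -1123.38 / 26.1 = -43.04 mV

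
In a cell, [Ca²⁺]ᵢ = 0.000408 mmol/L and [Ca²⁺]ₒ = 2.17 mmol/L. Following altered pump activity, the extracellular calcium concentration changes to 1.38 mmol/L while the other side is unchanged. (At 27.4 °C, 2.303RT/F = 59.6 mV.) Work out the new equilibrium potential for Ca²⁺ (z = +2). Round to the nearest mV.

105 mV

After the shift: [Ca²⁺]_out = 1.38, [Ca²⁺]_in = 0.000408 mmol/L.
E_new = (59.6/2)·log₁₀(1.38/0.000408) = 29.80 · (3.5292) = 105.17 mV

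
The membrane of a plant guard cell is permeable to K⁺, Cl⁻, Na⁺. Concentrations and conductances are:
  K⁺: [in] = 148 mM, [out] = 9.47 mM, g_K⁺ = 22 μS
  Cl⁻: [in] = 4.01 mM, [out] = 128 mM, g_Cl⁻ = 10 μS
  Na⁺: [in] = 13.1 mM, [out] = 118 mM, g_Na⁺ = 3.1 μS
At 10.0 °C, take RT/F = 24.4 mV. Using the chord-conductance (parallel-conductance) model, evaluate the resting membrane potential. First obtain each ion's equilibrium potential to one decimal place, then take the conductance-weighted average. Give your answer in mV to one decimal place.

-61.4 mV

E_K⁺ = (24.4/1)·ln(9.47/148) = -67.1 mV
E_Cl⁻ = (24.4/-1)·ln(128/4.01) = -84.5 mV
E_Na⁺ = (24.4/1)·ln(118/13.1) = 53.6 mV
Vm = (Σ gᵢEᵢ)/(Σ gᵢ) = (22·-67.1 + 10·-84.5 + 3.1·53.6) / (22 + 10 + 3.1)
= -2155.04 / 35.1 = -61.40 mV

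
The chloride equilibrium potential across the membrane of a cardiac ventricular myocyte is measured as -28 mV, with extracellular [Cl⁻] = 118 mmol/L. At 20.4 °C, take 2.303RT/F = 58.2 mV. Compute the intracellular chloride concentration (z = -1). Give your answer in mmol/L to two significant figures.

Nernst: E = (58.2/-1) · log₁₀([out]/[in]), so log₁₀([out]/[in]) = -28.0 × -1 / 58.2 = 0.4811.
[out]/[in] = 10^(0.4811) = 3.028.
[in] = 118 / 3.028 = 38.97 mmol/L.

39 mmol/L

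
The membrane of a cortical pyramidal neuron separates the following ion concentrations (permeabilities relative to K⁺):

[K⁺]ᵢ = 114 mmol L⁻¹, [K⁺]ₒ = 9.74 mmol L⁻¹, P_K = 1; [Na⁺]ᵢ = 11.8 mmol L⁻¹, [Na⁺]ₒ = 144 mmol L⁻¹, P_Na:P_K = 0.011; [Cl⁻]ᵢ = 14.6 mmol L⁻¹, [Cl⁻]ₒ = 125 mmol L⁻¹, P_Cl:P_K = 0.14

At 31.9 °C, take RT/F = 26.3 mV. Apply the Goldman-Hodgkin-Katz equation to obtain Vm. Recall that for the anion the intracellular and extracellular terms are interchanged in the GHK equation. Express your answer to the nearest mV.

Vm = 26.3 · ln[(Σ P·[cation]ₒ + Σ P·[anion]ᵢ) / (Σ P·[cation]ᵢ + Σ P·[anion]ₒ)]
Numerator = 1×9.74 + 0.011×144 + 0.14×14.6 = 13.37
Denominator = 1×114 + 0.011×11.8 + 0.14×125 = 131.6
Vm = 26.3 · ln(0.10156) = 26.3 × (-2.2871) = -60.15 mV

-60 mV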